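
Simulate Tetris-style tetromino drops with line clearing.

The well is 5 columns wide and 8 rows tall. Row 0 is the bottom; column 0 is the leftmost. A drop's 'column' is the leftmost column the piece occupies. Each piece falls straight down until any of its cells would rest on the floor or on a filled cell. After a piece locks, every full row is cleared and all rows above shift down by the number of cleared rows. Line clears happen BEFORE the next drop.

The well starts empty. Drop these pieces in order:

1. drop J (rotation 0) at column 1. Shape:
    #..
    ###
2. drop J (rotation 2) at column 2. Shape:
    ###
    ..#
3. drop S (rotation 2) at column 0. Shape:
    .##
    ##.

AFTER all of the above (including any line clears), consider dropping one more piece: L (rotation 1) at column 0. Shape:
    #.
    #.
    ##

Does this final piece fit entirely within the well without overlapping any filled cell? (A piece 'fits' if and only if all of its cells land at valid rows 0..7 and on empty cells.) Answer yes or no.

Answer: yes

Derivation:
Drop 1: J rot0 at col 1 lands with bottom-row=0; cleared 0 line(s) (total 0); column heights now [0 2 1 1 0], max=2
Drop 2: J rot2 at col 2 lands with bottom-row=0; cleared 0 line(s) (total 0); column heights now [0 2 2 2 2], max=2
Drop 3: S rot2 at col 0 lands with bottom-row=2; cleared 0 line(s) (total 0); column heights now [3 4 4 2 2], max=4
Test piece L rot1 at col 0 (width 2): heights before test = [3 4 4 2 2]; fits = True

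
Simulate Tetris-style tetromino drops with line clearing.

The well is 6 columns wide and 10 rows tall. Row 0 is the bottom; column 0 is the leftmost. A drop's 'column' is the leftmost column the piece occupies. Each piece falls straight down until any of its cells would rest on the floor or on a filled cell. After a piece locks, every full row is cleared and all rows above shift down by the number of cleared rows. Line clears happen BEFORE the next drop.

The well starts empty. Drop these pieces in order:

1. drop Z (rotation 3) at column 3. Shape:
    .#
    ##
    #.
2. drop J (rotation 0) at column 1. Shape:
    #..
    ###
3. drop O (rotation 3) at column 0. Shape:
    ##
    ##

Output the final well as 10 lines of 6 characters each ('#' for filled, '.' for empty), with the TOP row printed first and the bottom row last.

Answer: ......
......
......
......
##....
##....
.#....
.####.
...##.
...#..

Derivation:
Drop 1: Z rot3 at col 3 lands with bottom-row=0; cleared 0 line(s) (total 0); column heights now [0 0 0 2 3 0], max=3
Drop 2: J rot0 at col 1 lands with bottom-row=2; cleared 0 line(s) (total 0); column heights now [0 4 3 3 3 0], max=4
Drop 3: O rot3 at col 0 lands with bottom-row=4; cleared 0 line(s) (total 0); column heights now [6 6 3 3 3 0], max=6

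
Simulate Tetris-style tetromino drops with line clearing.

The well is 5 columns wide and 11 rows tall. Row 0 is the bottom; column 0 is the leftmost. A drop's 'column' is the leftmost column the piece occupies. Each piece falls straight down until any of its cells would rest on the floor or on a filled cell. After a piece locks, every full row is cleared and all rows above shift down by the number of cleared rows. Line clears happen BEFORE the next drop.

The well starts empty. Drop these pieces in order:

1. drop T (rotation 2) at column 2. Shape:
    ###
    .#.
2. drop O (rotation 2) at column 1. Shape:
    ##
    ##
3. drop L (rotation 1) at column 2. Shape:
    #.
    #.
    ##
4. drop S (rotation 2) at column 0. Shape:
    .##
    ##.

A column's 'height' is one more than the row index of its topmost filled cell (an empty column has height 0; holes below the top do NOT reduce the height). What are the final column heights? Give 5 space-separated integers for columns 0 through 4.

Drop 1: T rot2 at col 2 lands with bottom-row=0; cleared 0 line(s) (total 0); column heights now [0 0 2 2 2], max=2
Drop 2: O rot2 at col 1 lands with bottom-row=2; cleared 0 line(s) (total 0); column heights now [0 4 4 2 2], max=4
Drop 3: L rot1 at col 2 lands with bottom-row=4; cleared 0 line(s) (total 0); column heights now [0 4 7 5 2], max=7
Drop 4: S rot2 at col 0 lands with bottom-row=6; cleared 0 line(s) (total 0); column heights now [7 8 8 5 2], max=8

Answer: 7 8 8 5 2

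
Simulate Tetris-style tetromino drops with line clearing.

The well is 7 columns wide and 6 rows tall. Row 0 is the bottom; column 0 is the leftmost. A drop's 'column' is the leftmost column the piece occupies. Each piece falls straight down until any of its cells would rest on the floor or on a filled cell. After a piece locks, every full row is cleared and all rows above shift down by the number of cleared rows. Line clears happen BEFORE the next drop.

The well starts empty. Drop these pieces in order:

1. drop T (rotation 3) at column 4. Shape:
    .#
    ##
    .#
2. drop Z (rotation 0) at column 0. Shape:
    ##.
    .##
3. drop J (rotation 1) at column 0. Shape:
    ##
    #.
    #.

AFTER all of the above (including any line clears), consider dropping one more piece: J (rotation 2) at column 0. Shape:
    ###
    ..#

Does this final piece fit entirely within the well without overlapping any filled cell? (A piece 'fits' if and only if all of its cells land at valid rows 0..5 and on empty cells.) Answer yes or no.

Answer: yes

Derivation:
Drop 1: T rot3 at col 4 lands with bottom-row=0; cleared 0 line(s) (total 0); column heights now [0 0 0 0 2 3 0], max=3
Drop 2: Z rot0 at col 0 lands with bottom-row=0; cleared 0 line(s) (total 0); column heights now [2 2 1 0 2 3 0], max=3
Drop 3: J rot1 at col 0 lands with bottom-row=2; cleared 0 line(s) (total 0); column heights now [5 5 1 0 2 3 0], max=5
Test piece J rot2 at col 0 (width 3): heights before test = [5 5 1 0 2 3 0]; fits = True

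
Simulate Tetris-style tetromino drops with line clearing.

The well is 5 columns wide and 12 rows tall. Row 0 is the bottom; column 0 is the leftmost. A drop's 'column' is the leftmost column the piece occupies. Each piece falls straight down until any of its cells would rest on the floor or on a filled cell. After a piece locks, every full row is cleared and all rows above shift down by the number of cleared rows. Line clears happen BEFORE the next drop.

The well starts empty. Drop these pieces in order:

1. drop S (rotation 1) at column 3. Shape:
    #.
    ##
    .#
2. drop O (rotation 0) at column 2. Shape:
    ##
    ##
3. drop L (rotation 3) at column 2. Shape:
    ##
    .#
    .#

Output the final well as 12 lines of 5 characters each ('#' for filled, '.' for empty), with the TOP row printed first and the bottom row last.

Answer: .....
.....
.....
.....
..##.
...#.
...#.
..##.
..##.
...#.
...##
....#

Derivation:
Drop 1: S rot1 at col 3 lands with bottom-row=0; cleared 0 line(s) (total 0); column heights now [0 0 0 3 2], max=3
Drop 2: O rot0 at col 2 lands with bottom-row=3; cleared 0 line(s) (total 0); column heights now [0 0 5 5 2], max=5
Drop 3: L rot3 at col 2 lands with bottom-row=5; cleared 0 line(s) (total 0); column heights now [0 0 8 8 2], max=8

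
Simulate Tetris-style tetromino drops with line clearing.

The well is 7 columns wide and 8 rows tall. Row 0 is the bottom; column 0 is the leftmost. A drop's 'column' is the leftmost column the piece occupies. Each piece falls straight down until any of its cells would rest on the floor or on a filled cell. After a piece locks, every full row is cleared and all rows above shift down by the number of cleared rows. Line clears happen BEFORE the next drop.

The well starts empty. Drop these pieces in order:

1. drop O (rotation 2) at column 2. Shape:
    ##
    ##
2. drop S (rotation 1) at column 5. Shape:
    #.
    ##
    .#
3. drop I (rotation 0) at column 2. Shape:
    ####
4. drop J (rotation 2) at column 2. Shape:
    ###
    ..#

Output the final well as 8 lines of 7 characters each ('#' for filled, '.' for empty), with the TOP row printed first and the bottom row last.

Answer: .......
.......
..###..
....#..
..####.
.....#.
..##.##
..##..#

Derivation:
Drop 1: O rot2 at col 2 lands with bottom-row=0; cleared 0 line(s) (total 0); column heights now [0 0 2 2 0 0 0], max=2
Drop 2: S rot1 at col 5 lands with bottom-row=0; cleared 0 line(s) (total 0); column heights now [0 0 2 2 0 3 2], max=3
Drop 3: I rot0 at col 2 lands with bottom-row=3; cleared 0 line(s) (total 0); column heights now [0 0 4 4 4 4 2], max=4
Drop 4: J rot2 at col 2 lands with bottom-row=4; cleared 0 line(s) (total 0); column heights now [0 0 6 6 6 4 2], max=6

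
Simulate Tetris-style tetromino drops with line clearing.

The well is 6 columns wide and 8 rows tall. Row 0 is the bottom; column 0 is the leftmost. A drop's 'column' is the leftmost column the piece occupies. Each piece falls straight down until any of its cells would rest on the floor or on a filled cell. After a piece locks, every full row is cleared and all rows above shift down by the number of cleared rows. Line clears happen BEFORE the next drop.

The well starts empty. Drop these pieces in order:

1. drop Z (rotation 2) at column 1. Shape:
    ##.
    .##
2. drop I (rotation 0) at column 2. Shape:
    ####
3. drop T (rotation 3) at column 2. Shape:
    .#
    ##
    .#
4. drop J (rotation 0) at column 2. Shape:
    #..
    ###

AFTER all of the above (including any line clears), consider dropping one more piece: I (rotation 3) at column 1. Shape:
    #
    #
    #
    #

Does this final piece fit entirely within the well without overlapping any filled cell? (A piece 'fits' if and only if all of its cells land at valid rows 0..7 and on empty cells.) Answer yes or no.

Answer: yes

Derivation:
Drop 1: Z rot2 at col 1 lands with bottom-row=0; cleared 0 line(s) (total 0); column heights now [0 2 2 1 0 0], max=2
Drop 2: I rot0 at col 2 lands with bottom-row=2; cleared 0 line(s) (total 0); column heights now [0 2 3 3 3 3], max=3
Drop 3: T rot3 at col 2 lands with bottom-row=3; cleared 0 line(s) (total 0); column heights now [0 2 5 6 3 3], max=6
Drop 4: J rot0 at col 2 lands with bottom-row=6; cleared 0 line(s) (total 0); column heights now [0 2 8 7 7 3], max=8
Test piece I rot3 at col 1 (width 1): heights before test = [0 2 8 7 7 3]; fits = True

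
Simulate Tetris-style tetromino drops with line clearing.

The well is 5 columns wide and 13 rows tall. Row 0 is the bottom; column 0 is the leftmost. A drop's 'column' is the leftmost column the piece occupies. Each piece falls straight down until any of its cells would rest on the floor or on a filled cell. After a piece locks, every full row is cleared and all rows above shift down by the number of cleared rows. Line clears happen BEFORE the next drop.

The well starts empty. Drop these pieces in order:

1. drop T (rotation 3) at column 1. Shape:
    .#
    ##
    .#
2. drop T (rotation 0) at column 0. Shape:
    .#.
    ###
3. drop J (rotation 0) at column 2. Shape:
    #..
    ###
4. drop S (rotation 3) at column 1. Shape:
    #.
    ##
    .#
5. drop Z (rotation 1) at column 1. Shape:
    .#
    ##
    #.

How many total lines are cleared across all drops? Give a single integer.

Answer: 0

Derivation:
Drop 1: T rot3 at col 1 lands with bottom-row=0; cleared 0 line(s) (total 0); column heights now [0 2 3 0 0], max=3
Drop 2: T rot0 at col 0 lands with bottom-row=3; cleared 0 line(s) (total 0); column heights now [4 5 4 0 0], max=5
Drop 3: J rot0 at col 2 lands with bottom-row=4; cleared 0 line(s) (total 0); column heights now [4 5 6 5 5], max=6
Drop 4: S rot3 at col 1 lands with bottom-row=6; cleared 0 line(s) (total 0); column heights now [4 9 8 5 5], max=9
Drop 5: Z rot1 at col 1 lands with bottom-row=9; cleared 0 line(s) (total 0); column heights now [4 11 12 5 5], max=12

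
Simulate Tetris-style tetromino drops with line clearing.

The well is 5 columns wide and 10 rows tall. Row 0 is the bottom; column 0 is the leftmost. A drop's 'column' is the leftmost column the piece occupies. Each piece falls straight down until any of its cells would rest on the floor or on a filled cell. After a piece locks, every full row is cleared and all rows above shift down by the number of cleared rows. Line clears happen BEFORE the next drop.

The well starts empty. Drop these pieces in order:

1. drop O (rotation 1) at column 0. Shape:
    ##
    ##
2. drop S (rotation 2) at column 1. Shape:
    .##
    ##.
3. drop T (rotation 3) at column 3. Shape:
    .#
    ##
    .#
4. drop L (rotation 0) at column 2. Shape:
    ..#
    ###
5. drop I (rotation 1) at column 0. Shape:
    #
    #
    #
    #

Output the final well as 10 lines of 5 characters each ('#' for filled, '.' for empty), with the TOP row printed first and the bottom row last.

Answer: .....
.....
....#
..###
#...#
#..##
#.###
###..
##...
##...

Derivation:
Drop 1: O rot1 at col 0 lands with bottom-row=0; cleared 0 line(s) (total 0); column heights now [2 2 0 0 0], max=2
Drop 2: S rot2 at col 1 lands with bottom-row=2; cleared 0 line(s) (total 0); column heights now [2 3 4 4 0], max=4
Drop 3: T rot3 at col 3 lands with bottom-row=3; cleared 0 line(s) (total 0); column heights now [2 3 4 5 6], max=6
Drop 4: L rot0 at col 2 lands with bottom-row=6; cleared 0 line(s) (total 0); column heights now [2 3 7 7 8], max=8
Drop 5: I rot1 at col 0 lands with bottom-row=2; cleared 0 line(s) (total 0); column heights now [6 3 7 7 8], max=8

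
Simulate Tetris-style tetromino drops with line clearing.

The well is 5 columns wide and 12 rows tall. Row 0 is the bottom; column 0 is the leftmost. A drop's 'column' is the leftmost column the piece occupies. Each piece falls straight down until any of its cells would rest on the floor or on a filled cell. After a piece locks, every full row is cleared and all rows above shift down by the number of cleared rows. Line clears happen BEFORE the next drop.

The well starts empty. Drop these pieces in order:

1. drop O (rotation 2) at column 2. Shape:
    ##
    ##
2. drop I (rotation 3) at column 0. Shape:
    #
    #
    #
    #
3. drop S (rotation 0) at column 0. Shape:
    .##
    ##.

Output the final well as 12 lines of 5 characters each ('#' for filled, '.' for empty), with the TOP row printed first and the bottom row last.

Drop 1: O rot2 at col 2 lands with bottom-row=0; cleared 0 line(s) (total 0); column heights now [0 0 2 2 0], max=2
Drop 2: I rot3 at col 0 lands with bottom-row=0; cleared 0 line(s) (total 0); column heights now [4 0 2 2 0], max=4
Drop 3: S rot0 at col 0 lands with bottom-row=4; cleared 0 line(s) (total 0); column heights now [5 6 6 2 0], max=6

Answer: .....
.....
.....
.....
.....
.....
.##..
##...
#....
#....
#.##.
#.##.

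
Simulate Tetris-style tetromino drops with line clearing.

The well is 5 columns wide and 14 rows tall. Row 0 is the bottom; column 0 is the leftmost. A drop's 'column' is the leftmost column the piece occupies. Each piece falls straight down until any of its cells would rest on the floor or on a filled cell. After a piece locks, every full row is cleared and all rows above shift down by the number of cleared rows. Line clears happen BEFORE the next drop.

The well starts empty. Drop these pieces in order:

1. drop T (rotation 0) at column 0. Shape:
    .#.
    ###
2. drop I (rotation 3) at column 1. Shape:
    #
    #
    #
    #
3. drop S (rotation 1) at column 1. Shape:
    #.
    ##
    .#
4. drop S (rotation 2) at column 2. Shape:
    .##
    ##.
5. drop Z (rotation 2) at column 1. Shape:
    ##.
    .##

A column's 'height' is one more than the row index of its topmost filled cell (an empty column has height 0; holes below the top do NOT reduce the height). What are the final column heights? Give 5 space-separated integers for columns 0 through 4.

Drop 1: T rot0 at col 0 lands with bottom-row=0; cleared 0 line(s) (total 0); column heights now [1 2 1 0 0], max=2
Drop 2: I rot3 at col 1 lands with bottom-row=2; cleared 0 line(s) (total 0); column heights now [1 6 1 0 0], max=6
Drop 3: S rot1 at col 1 lands with bottom-row=5; cleared 0 line(s) (total 0); column heights now [1 8 7 0 0], max=8
Drop 4: S rot2 at col 2 lands with bottom-row=7; cleared 0 line(s) (total 0); column heights now [1 8 8 9 9], max=9
Drop 5: Z rot2 at col 1 lands with bottom-row=9; cleared 0 line(s) (total 0); column heights now [1 11 11 10 9], max=11

Answer: 1 11 11 10 9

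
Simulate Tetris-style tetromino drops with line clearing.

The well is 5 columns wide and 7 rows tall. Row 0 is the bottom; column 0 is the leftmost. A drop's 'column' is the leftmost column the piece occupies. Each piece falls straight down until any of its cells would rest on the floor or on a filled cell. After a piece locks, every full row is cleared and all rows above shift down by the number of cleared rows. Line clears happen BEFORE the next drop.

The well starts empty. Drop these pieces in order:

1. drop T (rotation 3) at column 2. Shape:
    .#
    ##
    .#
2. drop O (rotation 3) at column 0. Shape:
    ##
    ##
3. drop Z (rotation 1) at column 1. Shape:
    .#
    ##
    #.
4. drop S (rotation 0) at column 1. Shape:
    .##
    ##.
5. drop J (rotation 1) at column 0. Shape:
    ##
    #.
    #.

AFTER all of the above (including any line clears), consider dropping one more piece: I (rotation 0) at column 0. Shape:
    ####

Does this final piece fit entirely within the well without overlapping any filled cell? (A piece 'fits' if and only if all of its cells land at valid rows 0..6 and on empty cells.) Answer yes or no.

Drop 1: T rot3 at col 2 lands with bottom-row=0; cleared 0 line(s) (total 0); column heights now [0 0 2 3 0], max=3
Drop 2: O rot3 at col 0 lands with bottom-row=0; cleared 0 line(s) (total 0); column heights now [2 2 2 3 0], max=3
Drop 3: Z rot1 at col 1 lands with bottom-row=2; cleared 0 line(s) (total 0); column heights now [2 4 5 3 0], max=5
Drop 4: S rot0 at col 1 lands with bottom-row=5; cleared 0 line(s) (total 0); column heights now [2 6 7 7 0], max=7
Drop 5: J rot1 at col 0 lands with bottom-row=4; cleared 0 line(s) (total 0); column heights now [7 7 7 7 0], max=7
Test piece I rot0 at col 0 (width 4): heights before test = [7 7 7 7 0]; fits = False

Answer: no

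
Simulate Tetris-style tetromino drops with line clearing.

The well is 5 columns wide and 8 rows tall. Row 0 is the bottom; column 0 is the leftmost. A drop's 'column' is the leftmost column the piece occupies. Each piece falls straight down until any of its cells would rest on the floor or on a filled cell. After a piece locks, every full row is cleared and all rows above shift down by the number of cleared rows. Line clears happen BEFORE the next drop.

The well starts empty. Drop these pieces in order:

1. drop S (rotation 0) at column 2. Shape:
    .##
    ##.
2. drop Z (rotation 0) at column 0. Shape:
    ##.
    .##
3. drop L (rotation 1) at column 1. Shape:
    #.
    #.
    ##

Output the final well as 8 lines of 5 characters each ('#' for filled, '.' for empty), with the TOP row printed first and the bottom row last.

Drop 1: S rot0 at col 2 lands with bottom-row=0; cleared 0 line(s) (total 0); column heights now [0 0 1 2 2], max=2
Drop 2: Z rot0 at col 0 lands with bottom-row=1; cleared 0 line(s) (total 0); column heights now [3 3 2 2 2], max=3
Drop 3: L rot1 at col 1 lands with bottom-row=3; cleared 0 line(s) (total 0); column heights now [3 6 4 2 2], max=6

Answer: .....
.....
.#...
.#...
.##..
##...
.####
..##.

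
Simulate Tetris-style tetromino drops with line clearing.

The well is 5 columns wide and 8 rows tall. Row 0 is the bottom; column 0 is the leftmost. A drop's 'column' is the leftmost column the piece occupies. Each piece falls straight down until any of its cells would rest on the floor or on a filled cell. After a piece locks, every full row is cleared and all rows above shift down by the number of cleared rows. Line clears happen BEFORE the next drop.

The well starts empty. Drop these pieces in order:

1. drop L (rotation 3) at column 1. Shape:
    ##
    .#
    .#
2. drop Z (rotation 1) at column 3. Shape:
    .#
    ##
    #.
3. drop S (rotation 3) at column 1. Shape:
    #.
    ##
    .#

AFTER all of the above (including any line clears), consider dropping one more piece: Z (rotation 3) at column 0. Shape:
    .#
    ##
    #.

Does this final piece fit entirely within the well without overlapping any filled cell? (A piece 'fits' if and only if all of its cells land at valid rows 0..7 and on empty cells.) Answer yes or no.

Answer: yes

Derivation:
Drop 1: L rot3 at col 1 lands with bottom-row=0; cleared 0 line(s) (total 0); column heights now [0 3 3 0 0], max=3
Drop 2: Z rot1 at col 3 lands with bottom-row=0; cleared 0 line(s) (total 0); column heights now [0 3 3 2 3], max=3
Drop 3: S rot3 at col 1 lands with bottom-row=3; cleared 0 line(s) (total 0); column heights now [0 6 5 2 3], max=6
Test piece Z rot3 at col 0 (width 2): heights before test = [0 6 5 2 3]; fits = True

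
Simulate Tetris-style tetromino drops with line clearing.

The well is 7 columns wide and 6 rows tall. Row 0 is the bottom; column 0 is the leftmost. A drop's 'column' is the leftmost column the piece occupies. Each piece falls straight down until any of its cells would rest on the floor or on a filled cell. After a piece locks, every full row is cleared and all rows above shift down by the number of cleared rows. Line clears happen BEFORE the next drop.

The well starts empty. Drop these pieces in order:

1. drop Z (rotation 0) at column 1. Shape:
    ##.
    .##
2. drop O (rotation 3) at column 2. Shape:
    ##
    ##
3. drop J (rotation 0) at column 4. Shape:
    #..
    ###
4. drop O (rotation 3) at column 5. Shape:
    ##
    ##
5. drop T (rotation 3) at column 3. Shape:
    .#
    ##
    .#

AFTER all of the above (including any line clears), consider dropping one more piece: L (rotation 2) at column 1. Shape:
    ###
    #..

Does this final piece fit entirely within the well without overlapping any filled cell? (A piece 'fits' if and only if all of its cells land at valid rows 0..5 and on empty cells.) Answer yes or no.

Answer: yes

Derivation:
Drop 1: Z rot0 at col 1 lands with bottom-row=0; cleared 0 line(s) (total 0); column heights now [0 2 2 1 0 0 0], max=2
Drop 2: O rot3 at col 2 lands with bottom-row=2; cleared 0 line(s) (total 0); column heights now [0 2 4 4 0 0 0], max=4
Drop 3: J rot0 at col 4 lands with bottom-row=0; cleared 0 line(s) (total 0); column heights now [0 2 4 4 2 1 1], max=4
Drop 4: O rot3 at col 5 lands with bottom-row=1; cleared 0 line(s) (total 0); column heights now [0 2 4 4 2 3 3], max=4
Drop 5: T rot3 at col 3 lands with bottom-row=3; cleared 0 line(s) (total 0); column heights now [0 2 4 5 6 3 3], max=6
Test piece L rot2 at col 1 (width 3): heights before test = [0 2 4 5 6 3 3]; fits = True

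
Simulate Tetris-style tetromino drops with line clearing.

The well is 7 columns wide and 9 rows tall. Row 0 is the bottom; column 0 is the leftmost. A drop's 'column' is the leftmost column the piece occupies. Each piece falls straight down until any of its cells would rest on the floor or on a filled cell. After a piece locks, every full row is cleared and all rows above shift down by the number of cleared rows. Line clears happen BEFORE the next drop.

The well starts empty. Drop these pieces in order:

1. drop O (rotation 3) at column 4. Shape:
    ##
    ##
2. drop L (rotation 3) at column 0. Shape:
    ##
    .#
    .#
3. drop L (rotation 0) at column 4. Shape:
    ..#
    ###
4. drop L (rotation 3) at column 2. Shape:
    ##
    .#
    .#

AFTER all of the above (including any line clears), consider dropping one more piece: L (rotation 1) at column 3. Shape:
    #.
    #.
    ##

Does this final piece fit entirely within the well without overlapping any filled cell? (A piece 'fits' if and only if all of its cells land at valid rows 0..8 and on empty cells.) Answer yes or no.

Answer: yes

Derivation:
Drop 1: O rot3 at col 4 lands with bottom-row=0; cleared 0 line(s) (total 0); column heights now [0 0 0 0 2 2 0], max=2
Drop 2: L rot3 at col 0 lands with bottom-row=0; cleared 0 line(s) (total 0); column heights now [3 3 0 0 2 2 0], max=3
Drop 3: L rot0 at col 4 lands with bottom-row=2; cleared 0 line(s) (total 0); column heights now [3 3 0 0 3 3 4], max=4
Drop 4: L rot3 at col 2 lands with bottom-row=0; cleared 1 line(s) (total 1); column heights now [0 2 0 2 2 2 3], max=3
Test piece L rot1 at col 3 (width 2): heights before test = [0 2 0 2 2 2 3]; fits = True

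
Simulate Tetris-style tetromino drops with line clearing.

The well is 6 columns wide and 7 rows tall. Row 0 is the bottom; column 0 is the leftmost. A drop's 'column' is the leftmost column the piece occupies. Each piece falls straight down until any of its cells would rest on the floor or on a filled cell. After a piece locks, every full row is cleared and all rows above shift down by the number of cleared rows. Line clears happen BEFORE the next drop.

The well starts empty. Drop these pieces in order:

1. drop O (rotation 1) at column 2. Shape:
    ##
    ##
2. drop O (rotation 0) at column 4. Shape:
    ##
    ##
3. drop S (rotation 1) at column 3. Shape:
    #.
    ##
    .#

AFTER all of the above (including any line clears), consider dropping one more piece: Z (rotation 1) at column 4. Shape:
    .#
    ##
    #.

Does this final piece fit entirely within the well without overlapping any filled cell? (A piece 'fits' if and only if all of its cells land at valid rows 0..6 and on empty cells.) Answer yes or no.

Drop 1: O rot1 at col 2 lands with bottom-row=0; cleared 0 line(s) (total 0); column heights now [0 0 2 2 0 0], max=2
Drop 2: O rot0 at col 4 lands with bottom-row=0; cleared 0 line(s) (total 0); column heights now [0 0 2 2 2 2], max=2
Drop 3: S rot1 at col 3 lands with bottom-row=2; cleared 0 line(s) (total 0); column heights now [0 0 2 5 4 2], max=5
Test piece Z rot1 at col 4 (width 2): heights before test = [0 0 2 5 4 2]; fits = True

Answer: yes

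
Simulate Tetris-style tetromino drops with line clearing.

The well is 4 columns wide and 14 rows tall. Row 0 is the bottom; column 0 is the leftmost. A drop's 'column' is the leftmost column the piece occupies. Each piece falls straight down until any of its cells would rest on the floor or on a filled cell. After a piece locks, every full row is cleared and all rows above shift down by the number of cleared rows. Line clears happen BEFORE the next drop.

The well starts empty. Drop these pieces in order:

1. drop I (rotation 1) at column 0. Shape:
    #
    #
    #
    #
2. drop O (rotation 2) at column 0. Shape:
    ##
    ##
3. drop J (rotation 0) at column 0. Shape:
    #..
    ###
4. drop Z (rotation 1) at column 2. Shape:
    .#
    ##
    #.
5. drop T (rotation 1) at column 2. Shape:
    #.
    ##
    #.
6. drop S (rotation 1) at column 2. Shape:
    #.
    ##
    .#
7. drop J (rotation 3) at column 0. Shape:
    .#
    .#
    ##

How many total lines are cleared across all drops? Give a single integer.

Answer: 1

Derivation:
Drop 1: I rot1 at col 0 lands with bottom-row=0; cleared 0 line(s) (total 0); column heights now [4 0 0 0], max=4
Drop 2: O rot2 at col 0 lands with bottom-row=4; cleared 0 line(s) (total 0); column heights now [6 6 0 0], max=6
Drop 3: J rot0 at col 0 lands with bottom-row=6; cleared 0 line(s) (total 0); column heights now [8 7 7 0], max=8
Drop 4: Z rot1 at col 2 lands with bottom-row=7; cleared 0 line(s) (total 0); column heights now [8 7 9 10], max=10
Drop 5: T rot1 at col 2 lands with bottom-row=9; cleared 0 line(s) (total 0); column heights now [8 7 12 11], max=12
Drop 6: S rot1 at col 2 lands with bottom-row=11; cleared 0 line(s) (total 0); column heights now [8 7 14 13], max=14
Drop 7: J rot3 at col 0 lands with bottom-row=8; cleared 1 line(s) (total 1); column heights now [8 10 13 12], max=13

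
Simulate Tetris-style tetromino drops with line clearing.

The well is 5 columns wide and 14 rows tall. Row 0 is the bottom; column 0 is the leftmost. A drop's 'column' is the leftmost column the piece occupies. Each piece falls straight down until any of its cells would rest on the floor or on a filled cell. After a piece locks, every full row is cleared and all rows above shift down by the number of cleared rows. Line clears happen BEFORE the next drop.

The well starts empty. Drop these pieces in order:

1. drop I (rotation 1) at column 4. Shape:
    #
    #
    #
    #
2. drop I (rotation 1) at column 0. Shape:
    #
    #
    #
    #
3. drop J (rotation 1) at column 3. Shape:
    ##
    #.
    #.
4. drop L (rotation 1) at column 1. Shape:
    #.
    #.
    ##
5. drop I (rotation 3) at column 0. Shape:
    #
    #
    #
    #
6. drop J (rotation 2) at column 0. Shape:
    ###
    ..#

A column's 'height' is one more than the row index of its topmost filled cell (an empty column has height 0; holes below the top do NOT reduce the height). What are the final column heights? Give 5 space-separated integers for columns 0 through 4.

Answer: 9 9 9 5 5

Derivation:
Drop 1: I rot1 at col 4 lands with bottom-row=0; cleared 0 line(s) (total 0); column heights now [0 0 0 0 4], max=4
Drop 2: I rot1 at col 0 lands with bottom-row=0; cleared 0 line(s) (total 0); column heights now [4 0 0 0 4], max=4
Drop 3: J rot1 at col 3 lands with bottom-row=2; cleared 0 line(s) (total 0); column heights now [4 0 0 5 5], max=5
Drop 4: L rot1 at col 1 lands with bottom-row=0; cleared 0 line(s) (total 0); column heights now [4 3 1 5 5], max=5
Drop 5: I rot3 at col 0 lands with bottom-row=4; cleared 0 line(s) (total 0); column heights now [8 3 1 5 5], max=8
Drop 6: J rot2 at col 0 lands with bottom-row=7; cleared 0 line(s) (total 0); column heights now [9 9 9 5 5], max=9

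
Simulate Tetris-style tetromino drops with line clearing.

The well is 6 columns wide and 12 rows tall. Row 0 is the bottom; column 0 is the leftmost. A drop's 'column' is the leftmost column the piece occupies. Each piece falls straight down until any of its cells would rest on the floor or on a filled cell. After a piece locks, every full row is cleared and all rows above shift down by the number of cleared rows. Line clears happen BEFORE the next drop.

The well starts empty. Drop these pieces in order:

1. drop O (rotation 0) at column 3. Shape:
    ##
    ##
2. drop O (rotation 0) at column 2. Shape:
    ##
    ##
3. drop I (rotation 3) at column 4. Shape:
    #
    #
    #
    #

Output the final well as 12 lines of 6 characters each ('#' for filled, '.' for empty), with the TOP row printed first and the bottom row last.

Drop 1: O rot0 at col 3 lands with bottom-row=0; cleared 0 line(s) (total 0); column heights now [0 0 0 2 2 0], max=2
Drop 2: O rot0 at col 2 lands with bottom-row=2; cleared 0 line(s) (total 0); column heights now [0 0 4 4 2 0], max=4
Drop 3: I rot3 at col 4 lands with bottom-row=2; cleared 0 line(s) (total 0); column heights now [0 0 4 4 6 0], max=6

Answer: ......
......
......
......
......
......
....#.
....#.
..###.
..###.
...##.
...##.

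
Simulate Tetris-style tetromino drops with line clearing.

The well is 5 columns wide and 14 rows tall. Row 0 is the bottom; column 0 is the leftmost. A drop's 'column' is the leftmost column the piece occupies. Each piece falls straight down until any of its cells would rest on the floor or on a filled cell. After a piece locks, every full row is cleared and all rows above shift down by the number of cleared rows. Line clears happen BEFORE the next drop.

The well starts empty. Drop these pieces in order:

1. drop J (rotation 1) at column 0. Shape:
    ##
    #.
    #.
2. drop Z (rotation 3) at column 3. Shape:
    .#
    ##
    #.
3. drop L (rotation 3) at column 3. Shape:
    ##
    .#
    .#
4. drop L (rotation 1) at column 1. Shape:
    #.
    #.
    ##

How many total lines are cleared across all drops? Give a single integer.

Answer: 0

Derivation:
Drop 1: J rot1 at col 0 lands with bottom-row=0; cleared 0 line(s) (total 0); column heights now [3 3 0 0 0], max=3
Drop 2: Z rot3 at col 3 lands with bottom-row=0; cleared 0 line(s) (total 0); column heights now [3 3 0 2 3], max=3
Drop 3: L rot3 at col 3 lands with bottom-row=3; cleared 0 line(s) (total 0); column heights now [3 3 0 6 6], max=6
Drop 4: L rot1 at col 1 lands with bottom-row=3; cleared 0 line(s) (total 0); column heights now [3 6 4 6 6], max=6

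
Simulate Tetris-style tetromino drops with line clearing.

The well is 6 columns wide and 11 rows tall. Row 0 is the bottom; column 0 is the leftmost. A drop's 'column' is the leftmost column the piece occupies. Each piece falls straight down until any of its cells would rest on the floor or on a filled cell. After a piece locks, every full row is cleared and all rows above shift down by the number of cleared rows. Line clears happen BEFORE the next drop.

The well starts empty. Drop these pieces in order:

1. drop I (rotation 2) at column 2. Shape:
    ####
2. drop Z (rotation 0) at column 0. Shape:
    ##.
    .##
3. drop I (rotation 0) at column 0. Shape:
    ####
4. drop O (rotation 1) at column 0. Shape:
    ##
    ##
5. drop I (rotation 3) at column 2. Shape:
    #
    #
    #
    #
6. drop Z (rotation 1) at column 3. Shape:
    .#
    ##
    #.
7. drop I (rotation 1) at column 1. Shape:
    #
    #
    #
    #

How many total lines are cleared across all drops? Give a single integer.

Answer: 0

Derivation:
Drop 1: I rot2 at col 2 lands with bottom-row=0; cleared 0 line(s) (total 0); column heights now [0 0 1 1 1 1], max=1
Drop 2: Z rot0 at col 0 lands with bottom-row=1; cleared 0 line(s) (total 0); column heights now [3 3 2 1 1 1], max=3
Drop 3: I rot0 at col 0 lands with bottom-row=3; cleared 0 line(s) (total 0); column heights now [4 4 4 4 1 1], max=4
Drop 4: O rot1 at col 0 lands with bottom-row=4; cleared 0 line(s) (total 0); column heights now [6 6 4 4 1 1], max=6
Drop 5: I rot3 at col 2 lands with bottom-row=4; cleared 0 line(s) (total 0); column heights now [6 6 8 4 1 1], max=8
Drop 6: Z rot1 at col 3 lands with bottom-row=4; cleared 0 line(s) (total 0); column heights now [6 6 8 6 7 1], max=8
Drop 7: I rot1 at col 1 lands with bottom-row=6; cleared 0 line(s) (total 0); column heights now [6 10 8 6 7 1], max=10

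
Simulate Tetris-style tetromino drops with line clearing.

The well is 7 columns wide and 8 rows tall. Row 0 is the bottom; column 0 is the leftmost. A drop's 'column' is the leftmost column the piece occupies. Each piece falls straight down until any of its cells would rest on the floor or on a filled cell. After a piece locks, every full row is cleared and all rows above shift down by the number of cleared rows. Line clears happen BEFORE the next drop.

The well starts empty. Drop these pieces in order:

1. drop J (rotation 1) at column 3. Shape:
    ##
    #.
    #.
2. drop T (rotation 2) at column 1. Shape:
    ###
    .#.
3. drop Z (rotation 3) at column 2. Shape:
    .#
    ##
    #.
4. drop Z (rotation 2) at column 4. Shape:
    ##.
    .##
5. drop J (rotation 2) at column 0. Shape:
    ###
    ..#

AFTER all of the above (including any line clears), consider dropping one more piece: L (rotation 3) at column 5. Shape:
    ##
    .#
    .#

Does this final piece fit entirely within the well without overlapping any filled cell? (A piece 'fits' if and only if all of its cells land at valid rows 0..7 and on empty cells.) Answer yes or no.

Drop 1: J rot1 at col 3 lands with bottom-row=0; cleared 0 line(s) (total 0); column heights now [0 0 0 3 3 0 0], max=3
Drop 2: T rot2 at col 1 lands with bottom-row=2; cleared 0 line(s) (total 0); column heights now [0 4 4 4 3 0 0], max=4
Drop 3: Z rot3 at col 2 lands with bottom-row=4; cleared 0 line(s) (total 0); column heights now [0 4 6 7 3 0 0], max=7
Drop 4: Z rot2 at col 4 lands with bottom-row=2; cleared 0 line(s) (total 0); column heights now [0 4 6 7 4 4 3], max=7
Drop 5: J rot2 at col 0 lands with bottom-row=6; cleared 0 line(s) (total 0); column heights now [8 8 8 7 4 4 3], max=8
Test piece L rot3 at col 5 (width 2): heights before test = [8 8 8 7 4 4 3]; fits = True

Answer: yes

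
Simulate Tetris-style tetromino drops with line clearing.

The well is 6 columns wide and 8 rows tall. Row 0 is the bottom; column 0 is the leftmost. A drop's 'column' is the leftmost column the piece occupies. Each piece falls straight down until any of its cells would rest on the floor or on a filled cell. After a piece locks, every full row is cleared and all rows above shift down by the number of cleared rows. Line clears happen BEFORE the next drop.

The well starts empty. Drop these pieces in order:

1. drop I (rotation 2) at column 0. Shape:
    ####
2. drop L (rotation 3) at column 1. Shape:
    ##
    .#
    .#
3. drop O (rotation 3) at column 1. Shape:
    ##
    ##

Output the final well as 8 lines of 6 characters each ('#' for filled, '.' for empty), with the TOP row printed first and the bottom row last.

Answer: ......
......
.##...
.##...
.##...
..#...
..#...
####..

Derivation:
Drop 1: I rot2 at col 0 lands with bottom-row=0; cleared 0 line(s) (total 0); column heights now [1 1 1 1 0 0], max=1
Drop 2: L rot3 at col 1 lands with bottom-row=1; cleared 0 line(s) (total 0); column heights now [1 4 4 1 0 0], max=4
Drop 3: O rot3 at col 1 lands with bottom-row=4; cleared 0 line(s) (total 0); column heights now [1 6 6 1 0 0], max=6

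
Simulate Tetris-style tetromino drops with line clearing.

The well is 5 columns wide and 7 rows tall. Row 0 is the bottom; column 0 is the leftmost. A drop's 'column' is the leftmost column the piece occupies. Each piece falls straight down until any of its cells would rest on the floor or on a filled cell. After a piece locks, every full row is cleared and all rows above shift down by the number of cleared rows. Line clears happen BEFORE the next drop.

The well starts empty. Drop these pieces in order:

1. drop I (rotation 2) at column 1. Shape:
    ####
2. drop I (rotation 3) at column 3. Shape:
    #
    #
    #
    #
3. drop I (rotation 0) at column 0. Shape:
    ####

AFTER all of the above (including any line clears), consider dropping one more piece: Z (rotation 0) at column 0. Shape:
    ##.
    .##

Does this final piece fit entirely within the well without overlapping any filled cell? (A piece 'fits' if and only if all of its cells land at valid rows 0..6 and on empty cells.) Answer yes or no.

Drop 1: I rot2 at col 1 lands with bottom-row=0; cleared 0 line(s) (total 0); column heights now [0 1 1 1 1], max=1
Drop 2: I rot3 at col 3 lands with bottom-row=1; cleared 0 line(s) (total 0); column heights now [0 1 1 5 1], max=5
Drop 3: I rot0 at col 0 lands with bottom-row=5; cleared 0 line(s) (total 0); column heights now [6 6 6 6 1], max=6
Test piece Z rot0 at col 0 (width 3): heights before test = [6 6 6 6 1]; fits = False

Answer: no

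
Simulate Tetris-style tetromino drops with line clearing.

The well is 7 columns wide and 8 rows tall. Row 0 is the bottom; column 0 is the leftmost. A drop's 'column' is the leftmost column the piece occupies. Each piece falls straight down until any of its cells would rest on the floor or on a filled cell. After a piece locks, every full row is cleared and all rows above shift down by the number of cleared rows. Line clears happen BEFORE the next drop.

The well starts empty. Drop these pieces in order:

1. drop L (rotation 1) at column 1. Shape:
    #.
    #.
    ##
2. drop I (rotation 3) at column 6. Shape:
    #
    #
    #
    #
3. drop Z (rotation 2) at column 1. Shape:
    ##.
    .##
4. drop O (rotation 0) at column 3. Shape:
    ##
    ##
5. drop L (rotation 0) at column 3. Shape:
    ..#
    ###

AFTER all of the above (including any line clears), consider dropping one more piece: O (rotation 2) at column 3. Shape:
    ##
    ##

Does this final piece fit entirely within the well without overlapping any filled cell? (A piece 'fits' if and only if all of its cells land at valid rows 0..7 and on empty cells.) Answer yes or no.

Answer: yes

Derivation:
Drop 1: L rot1 at col 1 lands with bottom-row=0; cleared 0 line(s) (total 0); column heights now [0 3 1 0 0 0 0], max=3
Drop 2: I rot3 at col 6 lands with bottom-row=0; cleared 0 line(s) (total 0); column heights now [0 3 1 0 0 0 4], max=4
Drop 3: Z rot2 at col 1 lands with bottom-row=2; cleared 0 line(s) (total 0); column heights now [0 4 4 3 0 0 4], max=4
Drop 4: O rot0 at col 3 lands with bottom-row=3; cleared 0 line(s) (total 0); column heights now [0 4 4 5 5 0 4], max=5
Drop 5: L rot0 at col 3 lands with bottom-row=5; cleared 0 line(s) (total 0); column heights now [0 4 4 6 6 7 4], max=7
Test piece O rot2 at col 3 (width 2): heights before test = [0 4 4 6 6 7 4]; fits = True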